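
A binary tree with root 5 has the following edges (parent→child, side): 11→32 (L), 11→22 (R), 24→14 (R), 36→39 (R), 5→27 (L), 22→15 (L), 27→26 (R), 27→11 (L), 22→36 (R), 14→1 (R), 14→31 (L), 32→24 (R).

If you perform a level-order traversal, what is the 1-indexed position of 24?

7

Level-order visits nodes level by level from the root, left to right within each level.
Level 0: 5
Level 1: 27
Level 2: 11, 26
Level 3: 32, 22
Level 4: 24, 15, 36
Level 5: 14, 39
Level 6: 31, 1
Full level-order sequence: 5, 27, 11, 26, 32, 22, 24, 15, 36, 14, 39, 31, 1.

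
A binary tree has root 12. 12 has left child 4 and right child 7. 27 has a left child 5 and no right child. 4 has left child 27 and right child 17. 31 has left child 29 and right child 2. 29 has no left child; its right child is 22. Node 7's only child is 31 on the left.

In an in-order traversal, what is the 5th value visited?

12

In-order visits the left subtree, then the node, then the right subtree.
At 12: go left to 4.
  At 4: go left to 27.
    At 27: go left to 5.
      5 is a leaf — visit 5.
    Visit 27.
    At 27: no right child.
  Visit 4.
  At 4: go right to 17.
    17 is a leaf — visit 17.
Visit 12.
At 12: go right to 7.
  At 7: go left to 31.
    At 31: go left to 29.
      At 29: no left child.
      Visit 29.
      At 29: go right to 22.
        22 is a leaf — visit 22.
    Visit 31.
    At 31: go right to 2.
      2 is a leaf — visit 2.
  Visit 7.
  At 7: no right child.
Full in-order sequence: 5, 27, 4, 17, 12, 29, 22, 31, 2, 7.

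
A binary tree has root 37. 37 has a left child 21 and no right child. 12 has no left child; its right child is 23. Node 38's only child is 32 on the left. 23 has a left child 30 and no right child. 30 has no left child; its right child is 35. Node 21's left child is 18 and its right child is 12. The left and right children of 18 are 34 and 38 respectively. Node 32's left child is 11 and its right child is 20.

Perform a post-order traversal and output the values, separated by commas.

Post-order visits the left subtree, then the right subtree, then the node.
At 37: go left to 21.
  At 21: go left to 18.
    At 18: go left to 34.
      34 is a leaf — visit 34.
    At 18: go right to 38.
      At 38: go left to 32.
        At 32: go left to 11.
          11 is a leaf — visit 11.
        At 32: go right to 20.
          20 is a leaf — visit 20.
        Visit 32.
      At 38: no right child.
      Visit 38.
    Visit 18.
  At 21: go right to 12.
    At 12: no left child.
    At 12: go right to 23.
      At 23: go left to 30.
        At 30: no left child.
        At 30: go right to 35.
          35 is a leaf — visit 35.
        Visit 30.
      At 23: no right child.
      Visit 23.
    Visit 12.
  Visit 21.
At 37: no right child.
Visit 37.

34, 11, 20, 32, 38, 18, 35, 30, 23, 12, 21, 37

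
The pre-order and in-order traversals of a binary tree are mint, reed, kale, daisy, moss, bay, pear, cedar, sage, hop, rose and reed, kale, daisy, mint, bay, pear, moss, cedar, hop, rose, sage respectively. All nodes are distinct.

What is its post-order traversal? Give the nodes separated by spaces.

The first element of pre-order is the root; it splits in-order into left and right subtrees.
Root mint: left subtree has 3 nodes {reed, kale, daisy}, right has 7 {bay, pear, moss, cedar, hop, rose, sage}.
  Root reed: left subtree has 0 nodes { }, right has 2 {kale, daisy}.
    Root kale: left subtree has 0 nodes { }, right has 1 {daisy}.
  Root moss: left subtree has 2 nodes {bay, pear}, right has 4 {cedar, hop, rose, sage}.
    Root bay: left subtree has 0 nodes { }, right has 1 {pear}.
    Root cedar: left subtree has 0 nodes { }, right has 3 {hop, rose, sage}.
      Root sage: left subtree has 2 nodes {hop, rose}, right has 0 { }.
        Root hop: left subtree has 0 nodes { }, right has 1 {rose}.

daisy kale reed pear bay rose hop sage cedar moss mint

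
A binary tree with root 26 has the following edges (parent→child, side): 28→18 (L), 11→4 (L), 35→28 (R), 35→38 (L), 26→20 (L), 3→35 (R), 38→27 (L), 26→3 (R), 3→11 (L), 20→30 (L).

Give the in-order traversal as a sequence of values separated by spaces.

In-order visits the left subtree, then the node, then the right subtree.
At 26: go left to 20.
  At 20: go left to 30.
    30 is a leaf — visit 30.
  Visit 20.
  At 20: no right child.
Visit 26.
At 26: go right to 3.
  At 3: go left to 11.
    At 11: go left to 4.
      4 is a leaf — visit 4.
    Visit 11.
    At 11: no right child.
  Visit 3.
  At 3: go right to 35.
    At 35: go left to 38.
      At 38: go left to 27.
        27 is a leaf — visit 27.
      Visit 38.
      At 38: no right child.
    Visit 35.
    At 35: go right to 28.
      At 28: go left to 18.
        18 is a leaf — visit 18.
      Visit 28.
      At 28: no right child.

30 20 26 4 11 3 27 38 35 18 28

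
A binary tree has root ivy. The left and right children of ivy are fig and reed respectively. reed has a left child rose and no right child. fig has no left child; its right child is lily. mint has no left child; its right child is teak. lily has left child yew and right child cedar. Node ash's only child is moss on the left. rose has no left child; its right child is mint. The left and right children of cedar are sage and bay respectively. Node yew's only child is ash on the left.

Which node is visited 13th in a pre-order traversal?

teak

Pre-order visits the node, then its left subtree, then its right subtree.
Visit ivy.
At ivy: go left to fig.
  Visit fig.
  At fig: no left child.
  At fig: go right to lily.
    Visit lily.
    At lily: go left to yew.
      Visit yew.
      At yew: go left to ash.
        Visit ash.
        At ash: go left to moss.
          moss is a leaf — visit moss.
        At ash: no right child.
      At yew: no right child.
    At lily: go right to cedar.
      Visit cedar.
      At cedar: go left to sage.
        sage is a leaf — visit sage.
      At cedar: go right to bay.
        bay is a leaf — visit bay.
At ivy: go right to reed.
  Visit reed.
  At reed: go left to rose.
    Visit rose.
    At rose: no left child.
    At rose: go right to mint.
      Visit mint.
      At mint: no left child.
      At mint: go right to teak.
        teak is a leaf — visit teak.
  At reed: no right child.
Full pre-order sequence: ivy, fig, lily, yew, ash, moss, cedar, sage, bay, reed, rose, mint, teak.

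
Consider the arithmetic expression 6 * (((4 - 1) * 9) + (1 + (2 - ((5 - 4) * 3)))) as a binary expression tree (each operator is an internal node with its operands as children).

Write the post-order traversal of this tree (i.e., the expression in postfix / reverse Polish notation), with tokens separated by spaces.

6 4 1 - 9 * 1 2 5 4 - 3 * - + + *

Post-order on an expression tree gives postfix notation: for each operator, emit left operand, right operand, then the operator.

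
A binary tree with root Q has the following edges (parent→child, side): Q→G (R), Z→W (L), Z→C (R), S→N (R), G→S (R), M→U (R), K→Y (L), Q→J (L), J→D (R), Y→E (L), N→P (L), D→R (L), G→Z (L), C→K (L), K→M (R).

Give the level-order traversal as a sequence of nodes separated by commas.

Q, J, G, D, Z, S, R, W, C, N, K, P, Y, M, E, U

Level-order visits nodes level by level from the root, left to right within each level.
Level 0: Q
Level 1: J, G
Level 2: D, Z, S
Level 3: R, W, C, N
Level 4: K, P
Level 5: Y, M
Level 6: E, U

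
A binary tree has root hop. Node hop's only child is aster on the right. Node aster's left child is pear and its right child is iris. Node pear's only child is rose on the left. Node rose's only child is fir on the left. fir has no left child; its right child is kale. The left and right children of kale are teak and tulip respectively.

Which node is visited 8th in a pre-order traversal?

Pre-order visits the node, then its left subtree, then its right subtree.
Visit hop.
At hop: no left child.
At hop: go right to aster.
  Visit aster.
  At aster: go left to pear.
    Visit pear.
    At pear: go left to rose.
      Visit rose.
      At rose: go left to fir.
        Visit fir.
        At fir: no left child.
        At fir: go right to kale.
          Visit kale.
          At kale: go left to teak.
            teak is a leaf — visit teak.
          At kale: go right to tulip.
            tulip is a leaf — visit tulip.
      At rose: no right child.
    At pear: no right child.
  At aster: go right to iris.
    iris is a leaf — visit iris.
Full pre-order sequence: hop, aster, pear, rose, fir, kale, teak, tulip, iris.

tulip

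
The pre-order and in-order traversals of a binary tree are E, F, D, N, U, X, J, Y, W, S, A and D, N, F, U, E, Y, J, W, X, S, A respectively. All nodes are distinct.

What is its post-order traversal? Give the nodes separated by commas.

The first element of pre-order is the root; it splits in-order into left and right subtrees.
Root E: left subtree has 4 nodes {D, N, F, U}, right has 6 {Y, J, W, X, S, A}.
  Root F: left subtree has 2 nodes {D, N}, right has 1 {U}.
    Root D: left subtree has 0 nodes { }, right has 1 {N}.
  Root X: left subtree has 3 nodes {Y, J, W}, right has 2 {S, A}.
    Root J: left subtree has 1 node {Y}, right has 1 {W}.
    Root S: left subtree has 0 nodes { }, right has 1 {A}.

N, D, U, F, Y, W, J, A, S, X, E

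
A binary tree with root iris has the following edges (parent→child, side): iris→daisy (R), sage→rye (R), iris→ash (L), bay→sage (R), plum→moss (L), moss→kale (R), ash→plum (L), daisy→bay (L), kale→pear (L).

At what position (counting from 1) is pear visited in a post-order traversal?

Post-order visits the left subtree, then the right subtree, then the node.
At iris: go left to ash.
  At ash: go left to plum.
    At plum: go left to moss.
      At moss: no left child.
      At moss: go right to kale.
        At kale: go left to pear.
          pear is a leaf — visit pear.
        At kale: no right child.
        Visit kale.
      Visit moss.
    At plum: no right child.
    Visit plum.
  At ash: no right child.
  Visit ash.
At iris: go right to daisy.
  At daisy: go left to bay.
    At bay: no left child.
    At bay: go right to sage.
      At sage: no left child.
      At sage: go right to rye.
        rye is a leaf — visit rye.
      Visit sage.
    Visit bay.
  At daisy: no right child.
  Visit daisy.
Visit iris.
Full post-order sequence: pear, kale, moss, plum, ash, rye, sage, bay, daisy, iris.

1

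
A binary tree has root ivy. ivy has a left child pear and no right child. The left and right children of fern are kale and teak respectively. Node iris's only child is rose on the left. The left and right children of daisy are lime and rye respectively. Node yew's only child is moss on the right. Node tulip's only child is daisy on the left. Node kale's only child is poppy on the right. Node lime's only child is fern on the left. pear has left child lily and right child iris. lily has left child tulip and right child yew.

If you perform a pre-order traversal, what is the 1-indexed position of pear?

2

Pre-order visits the node, then its left subtree, then its right subtree.
Visit ivy.
At ivy: go left to pear.
  Visit pear.
  At pear: go left to lily.
    Visit lily.
    At lily: go left to tulip.
      Visit tulip.
      At tulip: go left to daisy.
        Visit daisy.
        At daisy: go left to lime.
          Visit lime.
          At lime: go left to fern.
            Visit fern.
            At fern: go left to kale.
              Visit kale.
              At kale: no left child.
              At kale: go right to poppy.
                poppy is a leaf — visit poppy.
            At fern: go right to teak.
              teak is a leaf — visit teak.
          At lime: no right child.
        At daisy: go right to rye.
          rye is a leaf — visit rye.
      At tulip: no right child.
    At lily: go right to yew.
      Visit yew.
      At yew: no left child.
      At yew: go right to moss.
        moss is a leaf — visit moss.
  At pear: go right to iris.
    Visit iris.
    At iris: go left to rose.
      rose is a leaf — visit rose.
    At iris: no right child.
At ivy: no right child.
Full pre-order sequence: ivy, pear, lily, tulip, daisy, lime, fern, kale, poppy, teak, rye, yew, moss, iris, rose.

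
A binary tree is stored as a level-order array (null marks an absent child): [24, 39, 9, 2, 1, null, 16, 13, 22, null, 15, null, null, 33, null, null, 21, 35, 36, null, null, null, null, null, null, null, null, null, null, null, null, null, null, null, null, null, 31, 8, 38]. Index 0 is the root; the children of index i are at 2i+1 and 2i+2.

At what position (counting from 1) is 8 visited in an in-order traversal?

In-order visits the left subtree, then the node, then the right subtree.
At 24: go left to 39.
  At 39: go left to 2.
    At 2: go left to 13.
      At 13: no left child.
      Visit 13.
      At 13: go right to 21.
        21 is a leaf — visit 21.
    Visit 2.
    At 2: go right to 22.
      At 22: go left to 35.
        At 35: no left child.
        Visit 35.
        At 35: go right to 31.
          31 is a leaf — visit 31.
      Visit 22.
      At 22: go right to 36.
        At 36: go left to 8.
          8 is a leaf — visit 8.
        Visit 36.
        At 36: go right to 38.
          38 is a leaf — visit 38.
  Visit 39.
  At 39: go right to 1.
    At 1: no left child.
    Visit 1.
    At 1: go right to 15.
      15 is a leaf — visit 15.
Visit 24.
At 24: go right to 9.
  At 9: no left child.
  Visit 9.
  At 9: go right to 16.
    At 16: go left to 33.
      33 is a leaf — visit 33.
    Visit 16.
    At 16: no right child.
Full in-order sequence: 13, 21, 2, 35, 31, 22, 8, 36, 38, 39, 1, 15, 24, 9, 33, 16.

7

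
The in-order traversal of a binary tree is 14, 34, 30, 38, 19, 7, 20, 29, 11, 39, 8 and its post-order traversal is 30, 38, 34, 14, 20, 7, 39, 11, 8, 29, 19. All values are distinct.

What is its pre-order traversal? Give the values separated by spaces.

19 14 34 38 30 29 7 20 8 11 39

The last element of post-order is the root; it splits in-order into left and right subtrees.
Root 19: left subtree has 4 nodes {14, 34, 30, 38}, right has 6 {7, 20, 29, 11, 39, 8}.
  Root 14: left subtree has 0 nodes { }, right has 3 {34, 30, 38}.
    Root 34: left subtree has 0 nodes { }, right has 2 {30, 38}.
      Root 38: left subtree has 1 node {30}, right has 0 { }.
  Root 29: left subtree has 2 nodes {7, 20}, right has 3 {11, 39, 8}.
    Root 7: left subtree has 0 nodes { }, right has 1 {20}.
    Root 8: left subtree has 2 nodes {11, 39}, right has 0 { }.
      Root 11: left subtree has 0 nodes { }, right has 1 {39}.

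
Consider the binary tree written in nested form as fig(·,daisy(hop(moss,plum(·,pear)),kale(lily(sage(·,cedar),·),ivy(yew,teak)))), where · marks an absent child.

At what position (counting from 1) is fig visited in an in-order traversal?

1

In-order visits the left subtree, then the node, then the right subtree.
At fig: no left child.
Visit fig.
At fig: go right to daisy.
  At daisy: go left to hop.
    At hop: go left to moss.
      moss is a leaf — visit moss.
    Visit hop.
    At hop: go right to plum.
      At plum: no left child.
      Visit plum.
      At plum: go right to pear.
        pear is a leaf — visit pear.
  Visit daisy.
  At daisy: go right to kale.
    At kale: go left to lily.
      At lily: go left to sage.
        At sage: no left child.
        Visit sage.
        At sage: go right to cedar.
          cedar is a leaf — visit cedar.
      Visit lily.
      At lily: no right child.
    Visit kale.
    At kale: go right to ivy.
      At ivy: go left to yew.
        yew is a leaf — visit yew.
      Visit ivy.
      At ivy: go right to teak.
        teak is a leaf — visit teak.
Full in-order sequence: fig, moss, hop, plum, pear, daisy, sage, cedar, lily, kale, yew, ivy, teak.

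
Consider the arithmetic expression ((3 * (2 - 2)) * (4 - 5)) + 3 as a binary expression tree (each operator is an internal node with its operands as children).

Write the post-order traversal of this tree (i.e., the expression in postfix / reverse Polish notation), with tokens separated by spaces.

3 2 2 - * 4 5 - * 3 +

Post-order on an expression tree gives postfix notation: for each operator, emit left operand, right operand, then the operator.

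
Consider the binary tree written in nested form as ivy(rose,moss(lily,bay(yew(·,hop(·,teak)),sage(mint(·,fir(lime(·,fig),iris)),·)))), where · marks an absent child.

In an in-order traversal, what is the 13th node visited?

iris

In-order visits the left subtree, then the node, then the right subtree.
At ivy: go left to rose.
  rose is a leaf — visit rose.
Visit ivy.
At ivy: go right to moss.
  At moss: go left to lily.
    lily is a leaf — visit lily.
  Visit moss.
  At moss: go right to bay.
    At bay: go left to yew.
      At yew: no left child.
      Visit yew.
      At yew: go right to hop.
        At hop: no left child.
        Visit hop.
        At hop: go right to teak.
          teak is a leaf — visit teak.
    Visit bay.
    At bay: go right to sage.
      At sage: go left to mint.
        At mint: no left child.
        Visit mint.
        At mint: go right to fir.
          At fir: go left to lime.
            At lime: no left child.
            Visit lime.
            At lime: go right to fig.
              fig is a leaf — visit fig.
          Visit fir.
          At fir: go right to iris.
            iris is a leaf — visit iris.
      Visit sage.
      At sage: no right child.
Full in-order sequence: rose, ivy, lily, moss, yew, hop, teak, bay, mint, lime, fig, fir, iris, sage.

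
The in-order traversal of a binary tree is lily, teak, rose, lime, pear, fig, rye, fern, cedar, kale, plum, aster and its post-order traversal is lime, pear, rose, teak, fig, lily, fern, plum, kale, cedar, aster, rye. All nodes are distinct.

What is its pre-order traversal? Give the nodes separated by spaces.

rye lily fig teak rose pear lime aster cedar fern kale plum

The last element of post-order is the root; it splits in-order into left and right subtrees.
Root rye: left subtree has 6 nodes {lily, teak, rose, lime, pear, fig}, right has 5 {fern, cedar, kale, plum, aster}.
  Root lily: left subtree has 0 nodes { }, right has 5 {teak, rose, lime, pear, fig}.
    Root fig: left subtree has 4 nodes {teak, rose, lime, pear}, right has 0 { }.
      Root teak: left subtree has 0 nodes { }, right has 3 {rose, lime, pear}.
        Root rose: left subtree has 0 nodes { }, right has 2 {lime, pear}.
          Root pear: left subtree has 1 node {lime}, right has 0 { }.
  Root aster: left subtree has 4 nodes {fern, cedar, kale, plum}, right has 0 { }.
    Root cedar: left subtree has 1 node {fern}, right has 2 {kale, plum}.
      Root kale: left subtree has 0 nodes { }, right has 1 {plum}.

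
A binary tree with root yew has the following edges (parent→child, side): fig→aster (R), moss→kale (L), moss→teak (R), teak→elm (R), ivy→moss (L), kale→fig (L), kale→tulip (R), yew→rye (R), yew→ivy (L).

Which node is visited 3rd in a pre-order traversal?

Pre-order visits the node, then its left subtree, then its right subtree.
Visit yew.
At yew: go left to ivy.
  Visit ivy.
  At ivy: go left to moss.
    Visit moss.
    At moss: go left to kale.
      Visit kale.
      At kale: go left to fig.
        Visit fig.
        At fig: no left child.
        At fig: go right to aster.
          aster is a leaf — visit aster.
      At kale: go right to tulip.
        tulip is a leaf — visit tulip.
    At moss: go right to teak.
      Visit teak.
      At teak: no left child.
      At teak: go right to elm.
        elm is a leaf — visit elm.
  At ivy: no right child.
At yew: go right to rye.
  rye is a leaf — visit rye.
Full pre-order sequence: yew, ivy, moss, kale, fig, aster, tulip, teak, elm, rye.

moss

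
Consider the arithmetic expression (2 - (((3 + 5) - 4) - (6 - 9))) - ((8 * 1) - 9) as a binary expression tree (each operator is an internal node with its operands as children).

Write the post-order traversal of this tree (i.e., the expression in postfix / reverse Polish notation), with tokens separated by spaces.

2 3 5 + 4 - 6 9 - - - 8 1 * 9 - -

Post-order on an expression tree gives postfix notation: for each operator, emit left operand, right operand, then the operator.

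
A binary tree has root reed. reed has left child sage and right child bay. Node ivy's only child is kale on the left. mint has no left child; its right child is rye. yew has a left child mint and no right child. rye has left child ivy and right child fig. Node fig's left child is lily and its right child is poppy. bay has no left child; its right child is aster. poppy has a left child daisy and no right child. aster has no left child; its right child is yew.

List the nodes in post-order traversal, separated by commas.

sage, kale, ivy, lily, daisy, poppy, fig, rye, mint, yew, aster, bay, reed

Post-order visits the left subtree, then the right subtree, then the node.
At reed: go left to sage.
  sage is a leaf — visit sage.
At reed: go right to bay.
  At bay: no left child.
  At bay: go right to aster.
    At aster: no left child.
    At aster: go right to yew.
      At yew: go left to mint.
        At mint: no left child.
        At mint: go right to rye.
          At rye: go left to ivy.
            At ivy: go left to kale.
              kale is a leaf — visit kale.
            At ivy: no right child.
            Visit ivy.
          At rye: go right to fig.
            At fig: go left to lily.
              lily is a leaf — visit lily.
            At fig: go right to poppy.
              At poppy: go left to daisy.
                daisy is a leaf — visit daisy.
              At poppy: no right child.
              Visit poppy.
            Visit fig.
          Visit rye.
        Visit mint.
      At yew: no right child.
      Visit yew.
    Visit aster.
  Visit bay.
Visit reed.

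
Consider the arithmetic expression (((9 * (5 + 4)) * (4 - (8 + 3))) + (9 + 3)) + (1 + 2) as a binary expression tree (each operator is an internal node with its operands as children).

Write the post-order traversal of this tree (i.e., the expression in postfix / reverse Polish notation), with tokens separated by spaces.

9 5 4 + * 4 8 3 + - * 9 3 + + 1 2 + +

Post-order on an expression tree gives postfix notation: for each operator, emit left operand, right operand, then the operator.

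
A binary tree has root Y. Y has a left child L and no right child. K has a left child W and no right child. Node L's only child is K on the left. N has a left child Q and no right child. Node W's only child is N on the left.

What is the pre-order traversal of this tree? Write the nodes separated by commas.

Pre-order visits the node, then its left subtree, then its right subtree.
Visit Y.
At Y: go left to L.
  Visit L.
  At L: go left to K.
    Visit K.
    At K: go left to W.
      Visit W.
      At W: go left to N.
        Visit N.
        At N: go left to Q.
          Q is a leaf — visit Q.
        At N: no right child.
      At W: no right child.
    At K: no right child.
  At L: no right child.
At Y: no right child.

Y, L, K, W, N, Q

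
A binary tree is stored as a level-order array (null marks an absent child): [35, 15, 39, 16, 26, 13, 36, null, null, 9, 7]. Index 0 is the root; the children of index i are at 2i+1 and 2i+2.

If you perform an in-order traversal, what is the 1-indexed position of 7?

5

In-order visits the left subtree, then the node, then the right subtree.
At 35: go left to 15.
  At 15: go left to 16.
    16 is a leaf — visit 16.
  Visit 15.
  At 15: go right to 26.
    At 26: go left to 9.
      9 is a leaf — visit 9.
    Visit 26.
    At 26: go right to 7.
      7 is a leaf — visit 7.
Visit 35.
At 35: go right to 39.
  At 39: go left to 13.
    13 is a leaf — visit 13.
  Visit 39.
  At 39: go right to 36.
    36 is a leaf — visit 36.
Full in-order sequence: 16, 15, 9, 26, 7, 35, 13, 39, 36.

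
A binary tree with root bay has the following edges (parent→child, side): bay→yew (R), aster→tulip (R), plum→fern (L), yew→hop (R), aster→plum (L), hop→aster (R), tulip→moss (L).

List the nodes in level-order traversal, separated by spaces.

bay yew hop aster plum tulip fern moss

Level-order visits nodes level by level from the root, left to right within each level.
Level 0: bay
Level 1: yew
Level 2: hop
Level 3: aster
Level 4: plum, tulip
Level 5: fern, moss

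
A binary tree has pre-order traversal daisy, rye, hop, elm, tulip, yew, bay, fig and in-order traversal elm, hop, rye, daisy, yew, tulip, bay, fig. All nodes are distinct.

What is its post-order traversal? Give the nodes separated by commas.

elm, hop, rye, yew, fig, bay, tulip, daisy

The first element of pre-order is the root; it splits in-order into left and right subtrees.
Root daisy: left subtree has 3 nodes {elm, hop, rye}, right has 4 {yew, tulip, bay, fig}.
  Root rye: left subtree has 2 nodes {elm, hop}, right has 0 { }.
    Root hop: left subtree has 1 node {elm}, right has 0 { }.
  Root tulip: left subtree has 1 node {yew}, right has 2 {bay, fig}.
    Root bay: left subtree has 0 nodes { }, right has 1 {fig}.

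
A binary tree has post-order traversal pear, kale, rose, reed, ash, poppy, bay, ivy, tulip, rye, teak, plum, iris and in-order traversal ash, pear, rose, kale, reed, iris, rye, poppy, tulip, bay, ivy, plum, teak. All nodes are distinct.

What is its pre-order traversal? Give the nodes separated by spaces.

iris ash reed rose pear kale plum rye tulip poppy ivy bay teak

The last element of post-order is the root; it splits in-order into left and right subtrees.
Root iris: left subtree has 5 nodes {ash, pear, rose, kale, reed}, right has 7 {rye, poppy, tulip, bay, ivy, plum, teak}.
  Root ash: left subtree has 0 nodes { }, right has 4 {pear, rose, kale, reed}.
    Root reed: left subtree has 3 nodes {pear, rose, kale}, right has 0 { }.
      Root rose: left subtree has 1 node {pear}, right has 1 {kale}.
  Root plum: left subtree has 5 nodes {rye, poppy, tulip, bay, ivy}, right has 1 {teak}.
    Root rye: left subtree has 0 nodes { }, right has 4 {poppy, tulip, bay, ivy}.
      Root tulip: left subtree has 1 node {poppy}, right has 2 {bay, ivy}.
        Root ivy: left subtree has 1 node {bay}, right has 0 { }.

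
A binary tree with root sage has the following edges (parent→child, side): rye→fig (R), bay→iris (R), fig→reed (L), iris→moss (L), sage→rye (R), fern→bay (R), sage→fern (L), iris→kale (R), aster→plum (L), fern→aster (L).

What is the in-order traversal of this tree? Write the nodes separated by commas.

plum, aster, fern, bay, moss, iris, kale, sage, rye, reed, fig

In-order visits the left subtree, then the node, then the right subtree.
At sage: go left to fern.
  At fern: go left to aster.
    At aster: go left to plum.
      plum is a leaf — visit plum.
    Visit aster.
    At aster: no right child.
  Visit fern.
  At fern: go right to bay.
    At bay: no left child.
    Visit bay.
    At bay: go right to iris.
      At iris: go left to moss.
        moss is a leaf — visit moss.
      Visit iris.
      At iris: go right to kale.
        kale is a leaf — visit kale.
Visit sage.
At sage: go right to rye.
  At rye: no left child.
  Visit rye.
  At rye: go right to fig.
    At fig: go left to reed.
      reed is a leaf — visit reed.
    Visit fig.
    At fig: no right child.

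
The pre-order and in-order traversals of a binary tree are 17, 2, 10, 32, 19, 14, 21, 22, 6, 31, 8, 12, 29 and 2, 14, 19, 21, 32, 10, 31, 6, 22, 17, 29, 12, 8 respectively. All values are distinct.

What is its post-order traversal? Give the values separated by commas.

14, 21, 19, 32, 31, 6, 22, 10, 2, 29, 12, 8, 17

The first element of pre-order is the root; it splits in-order into left and right subtrees.
Root 17: left subtree has 9 nodes {2, 14, 19, 21, 32, 10, 31, 6, 22}, right has 3 {29, 12, 8}.
  Root 2: left subtree has 0 nodes { }, right has 8 {14, 19, 21, 32, 10, 31, 6, 22}.
    Root 10: left subtree has 4 nodes {14, 19, 21, 32}, right has 3 {31, 6, 22}.
      Root 32: left subtree has 3 nodes {14, 19, 21}, right has 0 { }.
        Root 19: left subtree has 1 node {14}, right has 1 {21}.
      Root 22: left subtree has 2 nodes {31, 6}, right has 0 { }.
        Root 6: left subtree has 1 node {31}, right has 0 { }.
  Root 8: left subtree has 2 nodes {29, 12}, right has 0 { }.
    Root 12: left subtree has 1 node {29}, right has 0 { }.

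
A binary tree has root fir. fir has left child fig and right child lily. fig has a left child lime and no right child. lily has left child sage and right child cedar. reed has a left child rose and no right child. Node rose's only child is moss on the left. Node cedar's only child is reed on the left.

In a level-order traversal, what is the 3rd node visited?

lily

Level-order visits nodes level by level from the root, left to right within each level.
Level 0: fir
Level 1: fig, lily
Level 2: lime, sage, cedar
Level 3: reed
Level 4: rose
Level 5: moss
Full level-order sequence: fir, fig, lily, lime, sage, cedar, reed, rose, moss.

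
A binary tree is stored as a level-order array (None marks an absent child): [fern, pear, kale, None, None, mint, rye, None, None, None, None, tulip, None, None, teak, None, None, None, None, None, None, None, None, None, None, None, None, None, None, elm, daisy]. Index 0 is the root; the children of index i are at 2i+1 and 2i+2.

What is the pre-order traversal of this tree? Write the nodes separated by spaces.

Pre-order visits the node, then its left subtree, then its right subtree.
Visit fern.
At fern: go left to pear.
  pear is a leaf — visit pear.
At fern: go right to kale.
  Visit kale.
  At kale: go left to mint.
    Visit mint.
    At mint: go left to tulip.
      tulip is a leaf — visit tulip.
    At mint: no right child.
  At kale: go right to rye.
    Visit rye.
    At rye: no left child.
    At rye: go right to teak.
      Visit teak.
      At teak: go left to elm.
        elm is a leaf — visit elm.
      At teak: go right to daisy.
        daisy is a leaf — visit daisy.

fern pear kale mint tulip rye teak elm daisy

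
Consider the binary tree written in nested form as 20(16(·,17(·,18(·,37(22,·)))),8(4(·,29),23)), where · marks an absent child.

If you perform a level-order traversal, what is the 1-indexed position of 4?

Level-order visits nodes level by level from the root, left to right within each level.
Level 0: 20
Level 1: 16, 8
Level 2: 17, 4, 23
Level 3: 18, 29
Level 4: 37
Level 5: 22
Full level-order sequence: 20, 16, 8, 17, 4, 23, 18, 29, 37, 22.

5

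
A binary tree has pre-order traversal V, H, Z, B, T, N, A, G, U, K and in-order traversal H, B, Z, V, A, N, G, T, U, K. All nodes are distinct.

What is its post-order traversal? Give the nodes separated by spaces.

B Z H A G N K U T V

The first element of pre-order is the root; it splits in-order into left and right subtrees.
Root V: left subtree has 3 nodes {H, B, Z}, right has 6 {A, N, G, T, U, K}.
  Root H: left subtree has 0 nodes { }, right has 2 {B, Z}.
    Root Z: left subtree has 1 node {B}, right has 0 { }.
  Root T: left subtree has 3 nodes {A, N, G}, right has 2 {U, K}.
    Root N: left subtree has 1 node {A}, right has 1 {G}.
    Root U: left subtree has 0 nodes { }, right has 1 {K}.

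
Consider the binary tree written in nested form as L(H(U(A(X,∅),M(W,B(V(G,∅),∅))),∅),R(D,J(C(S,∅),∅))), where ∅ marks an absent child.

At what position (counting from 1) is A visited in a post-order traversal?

2

Post-order visits the left subtree, then the right subtree, then the node.
At L: go left to H.
  At H: go left to U.
    At U: go left to A.
      At A: go left to X.
        X is a leaf — visit X.
      At A: no right child.
      Visit A.
    At U: go right to M.
      At M: go left to W.
        W is a leaf — visit W.
      At M: go right to B.
        At B: go left to V.
          At V: go left to G.
            G is a leaf — visit G.
          At V: no right child.
          Visit V.
        At B: no right child.
        Visit B.
      Visit M.
    Visit U.
  At H: no right child.
  Visit H.
At L: go right to R.
  At R: go left to D.
    D is a leaf — visit D.
  At R: go right to J.
    At J: go left to C.
      At C: go left to S.
        S is a leaf — visit S.
      At C: no right child.
      Visit C.
    At J: no right child.
    Visit J.
  Visit R.
Visit L.
Full post-order sequence: X, A, W, G, V, B, M, U, H, D, S, C, J, R, L.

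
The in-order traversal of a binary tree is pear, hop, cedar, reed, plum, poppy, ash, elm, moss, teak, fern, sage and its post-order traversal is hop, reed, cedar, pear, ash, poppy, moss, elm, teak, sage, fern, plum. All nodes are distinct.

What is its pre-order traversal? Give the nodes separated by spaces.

plum pear cedar hop reed fern teak elm poppy ash moss sage

The last element of post-order is the root; it splits in-order into left and right subtrees.
Root plum: left subtree has 4 nodes {pear, hop, cedar, reed}, right has 7 {poppy, ash, elm, moss, teak, fern, sage}.
  Root pear: left subtree has 0 nodes { }, right has 3 {hop, cedar, reed}.
    Root cedar: left subtree has 1 node {hop}, right has 1 {reed}.
  Root fern: left subtree has 5 nodes {poppy, ash, elm, moss, teak}, right has 1 {sage}.
    Root teak: left subtree has 4 nodes {poppy, ash, elm, moss}, right has 0 { }.
      Root elm: left subtree has 2 nodes {poppy, ash}, right has 1 {moss}.
        Root poppy: left subtree has 0 nodes { }, right has 1 {ash}.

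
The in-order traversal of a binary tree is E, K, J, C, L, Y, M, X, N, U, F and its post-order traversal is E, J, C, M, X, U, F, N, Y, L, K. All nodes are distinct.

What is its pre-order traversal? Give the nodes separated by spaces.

K E L C J Y N X M F U

The last element of post-order is the root; it splits in-order into left and right subtrees.
Root K: left subtree has 1 node {E}, right has 9 {J, C, L, Y, M, X, N, U, F}.
  Root L: left subtree has 2 nodes {J, C}, right has 6 {Y, M, X, N, U, F}.
    Root C: left subtree has 1 node {J}, right has 0 { }.
    Root Y: left subtree has 0 nodes { }, right has 5 {M, X, N, U, F}.
      Root N: left subtree has 2 nodes {M, X}, right has 2 {U, F}.
        Root X: left subtree has 1 node {M}, right has 0 { }.
        Root F: left subtree has 1 node {U}, right has 0 { }.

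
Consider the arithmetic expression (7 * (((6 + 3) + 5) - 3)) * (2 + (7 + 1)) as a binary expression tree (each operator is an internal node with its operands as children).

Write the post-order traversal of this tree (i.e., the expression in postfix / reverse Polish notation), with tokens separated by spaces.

7 6 3 + 5 + 3 - * 2 7 1 + + *

Post-order on an expression tree gives postfix notation: for each operator, emit left operand, right operand, then the operator.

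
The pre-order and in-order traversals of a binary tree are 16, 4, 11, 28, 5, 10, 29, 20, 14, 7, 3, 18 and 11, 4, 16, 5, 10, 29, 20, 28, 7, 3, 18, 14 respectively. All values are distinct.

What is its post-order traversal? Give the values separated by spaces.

The first element of pre-order is the root; it splits in-order into left and right subtrees.
Root 16: left subtree has 2 nodes {11, 4}, right has 9 {5, 10, 29, 20, 28, 7, 3, 18, 14}.
  Root 4: left subtree has 1 node {11}, right has 0 { }.
  Root 28: left subtree has 4 nodes {5, 10, 29, 20}, right has 4 {7, 3, 18, 14}.
    Root 5: left subtree has 0 nodes { }, right has 3 {10, 29, 20}.
      Root 10: left subtree has 0 nodes { }, right has 2 {29, 20}.
        Root 29: left subtree has 0 nodes { }, right has 1 {20}.
    Root 14: left subtree has 3 nodes {7, 3, 18}, right has 0 { }.
      Root 7: left subtree has 0 nodes { }, right has 2 {3, 18}.
        Root 3: left subtree has 0 nodes { }, right has 1 {18}.

11 4 20 29 10 5 18 3 7 14 28 16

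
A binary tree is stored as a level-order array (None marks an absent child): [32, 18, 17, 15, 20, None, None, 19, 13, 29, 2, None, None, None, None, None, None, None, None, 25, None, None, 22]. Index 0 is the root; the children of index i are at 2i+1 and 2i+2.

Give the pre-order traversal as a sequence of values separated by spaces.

Pre-order visits the node, then its left subtree, then its right subtree.
Visit 32.
At 32: go left to 18.
  Visit 18.
  At 18: go left to 15.
    Visit 15.
    At 15: go left to 19.
      19 is a leaf — visit 19.
    At 15: go right to 13.
      13 is a leaf — visit 13.
  At 18: go right to 20.
    Visit 20.
    At 20: go left to 29.
      Visit 29.
      At 29: go left to 25.
        25 is a leaf — visit 25.
      At 29: no right child.
    At 20: go right to 2.
      Visit 2.
      At 2: no left child.
      At 2: go right to 22.
        22 is a leaf — visit 22.
At 32: go right to 17.
  17 is a leaf — visit 17.

32 18 15 19 13 20 29 25 2 22 17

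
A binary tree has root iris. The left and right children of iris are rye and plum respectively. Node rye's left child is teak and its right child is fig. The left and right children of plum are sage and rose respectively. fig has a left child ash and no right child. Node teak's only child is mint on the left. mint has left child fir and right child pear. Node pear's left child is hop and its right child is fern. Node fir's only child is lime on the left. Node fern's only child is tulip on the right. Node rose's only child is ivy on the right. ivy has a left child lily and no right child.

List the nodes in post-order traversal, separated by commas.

lime, fir, hop, tulip, fern, pear, mint, teak, ash, fig, rye, sage, lily, ivy, rose, plum, iris

Post-order visits the left subtree, then the right subtree, then the node.
At iris: go left to rye.
  At rye: go left to teak.
    At teak: go left to mint.
      At mint: go left to fir.
        At fir: go left to lime.
          lime is a leaf — visit lime.
        At fir: no right child.
        Visit fir.
      At mint: go right to pear.
        At pear: go left to hop.
          hop is a leaf — visit hop.
        At pear: go right to fern.
          At fern: no left child.
          At fern: go right to tulip.
            tulip is a leaf — visit tulip.
          Visit fern.
        Visit pear.
      Visit mint.
    At teak: no right child.
    Visit teak.
  At rye: go right to fig.
    At fig: go left to ash.
      ash is a leaf — visit ash.
    At fig: no right child.
    Visit fig.
  Visit rye.
At iris: go right to plum.
  At plum: go left to sage.
    sage is a leaf — visit sage.
  At plum: go right to rose.
    At rose: no left child.
    At rose: go right to ivy.
      At ivy: go left to lily.
        lily is a leaf — visit lily.
      At ivy: no right child.
      Visit ivy.
    Visit rose.
  Visit plum.
Visit iris.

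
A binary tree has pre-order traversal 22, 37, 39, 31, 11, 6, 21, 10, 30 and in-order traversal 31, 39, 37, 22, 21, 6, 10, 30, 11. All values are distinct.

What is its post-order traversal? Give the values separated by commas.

The first element of pre-order is the root; it splits in-order into left and right subtrees.
Root 22: left subtree has 3 nodes {31, 39, 37}, right has 5 {21, 6, 10, 30, 11}.
  Root 37: left subtree has 2 nodes {31, 39}, right has 0 { }.
    Root 39: left subtree has 1 node {31}, right has 0 { }.
  Root 11: left subtree has 4 nodes {21, 6, 10, 30}, right has 0 { }.
    Root 6: left subtree has 1 node {21}, right has 2 {10, 30}.
      Root 10: left subtree has 0 nodes { }, right has 1 {30}.

31, 39, 37, 21, 30, 10, 6, 11, 22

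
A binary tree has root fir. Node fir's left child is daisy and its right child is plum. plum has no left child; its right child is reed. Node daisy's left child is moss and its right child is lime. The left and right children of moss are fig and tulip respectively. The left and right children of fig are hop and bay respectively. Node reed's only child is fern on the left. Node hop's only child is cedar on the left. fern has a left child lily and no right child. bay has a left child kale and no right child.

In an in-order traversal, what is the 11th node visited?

In-order visits the left subtree, then the node, then the right subtree.
At fir: go left to daisy.
  At daisy: go left to moss.
    At moss: go left to fig.
      At fig: go left to hop.
        At hop: go left to cedar.
          cedar is a leaf — visit cedar.
        Visit hop.
        At hop: no right child.
      Visit fig.
      At fig: go right to bay.
        At bay: go left to kale.
          kale is a leaf — visit kale.
        Visit bay.
        At bay: no right child.
    Visit moss.
    At moss: go right to tulip.
      tulip is a leaf — visit tulip.
  Visit daisy.
  At daisy: go right to lime.
    lime is a leaf — visit lime.
Visit fir.
At fir: go right to plum.
  At plum: no left child.
  Visit plum.
  At plum: go right to reed.
    At reed: go left to fern.
      At fern: go left to lily.
        lily is a leaf — visit lily.
      Visit fern.
      At fern: no right child.
    Visit reed.
    At reed: no right child.
Full in-order sequence: cedar, hop, fig, kale, bay, moss, tulip, daisy, lime, fir, plum, lily, fern, reed.

plum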